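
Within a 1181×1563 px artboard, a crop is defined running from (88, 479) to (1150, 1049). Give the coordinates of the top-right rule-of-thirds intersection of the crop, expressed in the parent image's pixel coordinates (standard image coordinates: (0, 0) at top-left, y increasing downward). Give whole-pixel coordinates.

(796, 669)

Crop width = 1150 − 88 = 1062 px; one third is 354.00 px.
Crop height = 1049 − 479 = 570 px; one third is 190.00 px.
The top-right point is two-thirds across and one-third down within the crop:
x = 88 + 2 × 354.00 ≈ 796; y = 479 + 1 × 190.00 ≈ 669.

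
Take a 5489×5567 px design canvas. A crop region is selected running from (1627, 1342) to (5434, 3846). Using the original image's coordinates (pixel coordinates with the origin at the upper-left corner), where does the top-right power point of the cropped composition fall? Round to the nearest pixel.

Crop width = 5434 − 1627 = 3807 px; one third is 1269.00 px.
Crop height = 3846 − 1342 = 2504 px; one third is 834.67 px.
The top-right point is two-thirds across and one-third down within the crop:
x = 1627 + 2 × 1269.00 ≈ 4165; y = 1342 + 1 × 834.67 ≈ 2177.

x = 4165 px, y = 2177 px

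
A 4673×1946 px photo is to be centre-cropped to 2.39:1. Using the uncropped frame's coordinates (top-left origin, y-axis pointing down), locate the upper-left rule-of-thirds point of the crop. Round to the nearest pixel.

4673/1946 > 2.39/1, so the 2.39:1 crop keeps the full height 1946 and trims width to 1946 × 2.39/1 = 4650.94 px.
Left offset = (4673 − 4650.94)/2 = 11.03 px; top offset = 0.
Upper-left is one-third across and one-third down within the crop:
x = 11.03 + 1 × 4650.94/3 ≈ 1561; y = 0.00 + 1 × 1946.00/3 ≈ 649.

(1561, 649)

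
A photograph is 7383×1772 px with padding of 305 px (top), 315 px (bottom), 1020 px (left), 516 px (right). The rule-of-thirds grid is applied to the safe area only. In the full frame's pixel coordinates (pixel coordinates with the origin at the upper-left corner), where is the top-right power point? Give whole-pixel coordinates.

(4918, 689)

Content width = 7383 − 1020 − 516 = 5847 px; content height = 1772 − 305 − 315 = 1152 px.
Top-right is two-thirds across and one-third down within the safe area.
x = 1020 + 2 × 5847/3 = 1020 + 3898.00 ≈ 4918
y = 305 + 1 × 1152/3 = 305 + 384.00 ≈ 689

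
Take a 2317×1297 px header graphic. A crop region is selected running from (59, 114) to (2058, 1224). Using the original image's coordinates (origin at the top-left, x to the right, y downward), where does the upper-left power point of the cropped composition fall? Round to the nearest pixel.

x = 725 px, y = 484 px

Crop width = 2058 − 59 = 1999 px; one third is 666.33 px.
Crop height = 1224 − 114 = 1110 px; one third is 370.00 px.
The upper-left point is one-third across and one-third down within the crop:
x = 59 + 1 × 666.33 ≈ 725; y = 114 + 1 × 370.00 ≈ 484.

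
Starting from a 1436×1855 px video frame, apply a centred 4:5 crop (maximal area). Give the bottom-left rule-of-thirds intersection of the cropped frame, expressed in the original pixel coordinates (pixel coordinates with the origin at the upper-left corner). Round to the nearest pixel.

x = 479 px, y = 1227 px

1436/1855 < 4/5, so the 4:5 crop keeps the full width 1436 and trims height to 1436 × 5/4 = 1795.00 px.
Top offset = (1855 − 1795.00)/2 = 30.00 px; left offset = 0.
Bottom-left is one-third across and two-thirds down within the crop:
x = 0.00 + 1 × 1436.00/3 ≈ 479; y = 30.00 + 2 × 1795.00/3 ≈ 1227.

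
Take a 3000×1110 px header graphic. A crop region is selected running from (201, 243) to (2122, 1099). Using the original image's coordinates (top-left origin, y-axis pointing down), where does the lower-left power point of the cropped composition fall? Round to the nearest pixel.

Crop width = 2122 − 201 = 1921 px; one third is 640.33 px.
Crop height = 1099 − 243 = 856 px; one third is 285.33 px.
The lower-left point is one-third across and two-thirds down within the crop:
x = 201 + 1 × 640.33 ≈ 841; y = 243 + 2 × 285.33 ≈ 814.

(841, 814)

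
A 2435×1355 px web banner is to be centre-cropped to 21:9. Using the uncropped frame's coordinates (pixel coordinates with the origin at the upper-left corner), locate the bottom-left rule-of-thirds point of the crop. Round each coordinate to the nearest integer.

(812, 851)

2435/1355 < 21/9, so the 21:9 crop keeps the full width 2435 and trims height to 2435 × 9/21 = 1043.57 px.
Top offset = (1355 − 1043.57)/2 = 155.71 px; left offset = 0.
Bottom-left is one-third across and two-thirds down within the crop:
x = 0.00 + 1 × 2435.00/3 ≈ 812; y = 155.71 + 2 × 1043.57/3 ≈ 851.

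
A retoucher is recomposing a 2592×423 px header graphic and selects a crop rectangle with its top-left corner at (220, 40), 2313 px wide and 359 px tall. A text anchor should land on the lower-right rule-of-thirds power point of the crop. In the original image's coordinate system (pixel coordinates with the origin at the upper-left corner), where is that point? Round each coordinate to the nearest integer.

One third of the crop width 2313 is 771.00 px.
One third of the crop height 359 is 119.67 px.
The lower-right point is two-thirds across and two-thirds down within the crop:
x = 220 + 2 × 771.00 ≈ 1762; y = 40 + 2 × 119.67 ≈ 279.

x = 1762 px, y = 279 px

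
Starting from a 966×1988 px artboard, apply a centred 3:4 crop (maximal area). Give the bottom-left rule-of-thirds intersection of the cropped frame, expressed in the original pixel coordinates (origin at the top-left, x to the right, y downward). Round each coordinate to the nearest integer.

966/1988 < 3/4, so the 3:4 crop keeps the full width 966 and trims height to 966 × 4/3 = 1288.00 px.
Top offset = (1988 − 1288.00)/2 = 350.00 px; left offset = 0.
Bottom-left is one-third across and two-thirds down within the crop:
x = 0.00 + 1 × 966.00/3 ≈ 322; y = 350.00 + 2 × 1288.00/3 ≈ 1209.

(322, 1209)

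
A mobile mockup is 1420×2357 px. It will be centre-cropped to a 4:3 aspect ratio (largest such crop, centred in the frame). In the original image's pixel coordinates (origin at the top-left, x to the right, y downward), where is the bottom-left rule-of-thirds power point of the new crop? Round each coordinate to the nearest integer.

1420/2357 < 4/3, so the 4:3 crop keeps the full width 1420 and trims height to 1420 × 3/4 = 1065.00 px.
Top offset = (2357 − 1065.00)/2 = 646.00 px; left offset = 0.
Bottom-left is one-third across and two-thirds down within the crop:
x = 0.00 + 1 × 1420.00/3 ≈ 473; y = 646.00 + 2 × 1065.00/3 ≈ 1356.

(473, 1356)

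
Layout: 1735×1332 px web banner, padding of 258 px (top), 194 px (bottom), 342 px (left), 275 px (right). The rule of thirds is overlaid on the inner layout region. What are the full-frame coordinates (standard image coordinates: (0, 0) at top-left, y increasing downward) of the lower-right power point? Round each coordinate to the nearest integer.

Content width = 1735 − 342 − 275 = 1118 px; content height = 1332 − 258 − 194 = 880 px.
Lower-right is two-thirds across and two-thirds down within the inner layout region.
x = 342 + 2 × 1118/3 = 342 + 745.33 ≈ 1087
y = 258 + 2 × 880/3 = 258 + 586.67 ≈ 845

(1087, 845)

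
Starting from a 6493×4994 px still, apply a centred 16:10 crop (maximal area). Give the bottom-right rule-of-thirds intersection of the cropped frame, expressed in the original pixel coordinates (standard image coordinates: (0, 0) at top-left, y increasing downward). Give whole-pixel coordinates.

(4329, 3173)

6493/4994 < 16/10, so the 16:10 crop keeps the full width 6493 and trims height to 6493 × 10/16 = 4058.12 px.
Top offset = (4994 − 4058.12)/2 = 467.94 px; left offset = 0.
Bottom-right is two-thirds across and two-thirds down within the crop:
x = 0.00 + 2 × 6493.00/3 ≈ 4329; y = 467.94 + 2 × 4058.12/3 ≈ 3173.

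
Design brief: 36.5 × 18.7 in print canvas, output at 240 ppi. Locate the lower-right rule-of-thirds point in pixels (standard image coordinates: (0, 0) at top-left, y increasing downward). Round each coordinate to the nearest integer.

x = 5840 px, y = 2992 px

In pixels the canvas is 36.5 × 240 = 8760 wide and 18.7 × 240 = 4488 tall.
The lower-right point is two-thirds across and two-thirds down:
x = 2 × 8760/3 ≈ 5840; y = 2 × 4488/3 ≈ 2992.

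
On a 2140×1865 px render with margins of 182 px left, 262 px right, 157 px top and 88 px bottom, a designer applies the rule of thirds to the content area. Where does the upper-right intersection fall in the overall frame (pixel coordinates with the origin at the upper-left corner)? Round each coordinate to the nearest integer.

Content width = 2140 − 182 − 262 = 1696 px; content height = 1865 − 157 − 88 = 1620 px.
Upper-right is two-thirds across and one-third down within the content area.
x = 182 + 2 × 1696/3 = 182 + 1130.67 ≈ 1313
y = 157 + 1 × 1620/3 = 157 + 540.00 ≈ 697

(1313, 697)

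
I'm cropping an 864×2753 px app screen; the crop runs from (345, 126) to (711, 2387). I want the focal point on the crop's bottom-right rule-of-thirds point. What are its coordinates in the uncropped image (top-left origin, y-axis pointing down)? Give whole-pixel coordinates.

Crop width = 711 − 345 = 366 px; one third is 122.00 px.
Crop height = 2387 − 126 = 2261 px; one third is 753.67 px.
The bottom-right point is two-thirds across and two-thirds down within the crop:
x = 345 + 2 × 122.00 ≈ 589; y = 126 + 2 × 753.67 ≈ 1633.

x = 589 px, y = 1633 px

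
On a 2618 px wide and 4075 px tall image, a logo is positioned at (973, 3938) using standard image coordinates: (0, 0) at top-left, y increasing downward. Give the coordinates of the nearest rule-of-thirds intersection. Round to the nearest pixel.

Third lines: x ∈ {873, 1745}, y ∈ {1358, 2717}.
973 is closer to x = 873; 3938 is closer to y = 2717.
So the nearest intersection is the lower-left power point.

(873, 2717)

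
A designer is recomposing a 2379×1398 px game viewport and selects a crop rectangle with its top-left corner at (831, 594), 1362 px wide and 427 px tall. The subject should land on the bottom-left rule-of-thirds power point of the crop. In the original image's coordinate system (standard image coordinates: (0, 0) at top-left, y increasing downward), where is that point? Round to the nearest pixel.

One third of the crop width 1362 is 454.00 px.
One third of the crop height 427 is 142.33 px.
The bottom-left point is one-third across and two-thirds down within the crop:
x = 831 + 1 × 454.00 ≈ 1285; y = 594 + 2 × 142.33 ≈ 879.

(1285, 879)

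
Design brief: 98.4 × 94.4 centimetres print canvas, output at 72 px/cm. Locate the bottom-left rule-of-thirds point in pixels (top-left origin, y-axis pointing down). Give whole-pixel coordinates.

In pixels the canvas is 98.4 × 72 = 7084.8 wide and 94.4 × 72 = 6796.8 tall.
The bottom-left point is one-third across and two-thirds down:
x = 1 × 7084.8/3 ≈ 2362; y = 2 × 6796.8/3 ≈ 4531.

x = 2362 px, y = 4531 px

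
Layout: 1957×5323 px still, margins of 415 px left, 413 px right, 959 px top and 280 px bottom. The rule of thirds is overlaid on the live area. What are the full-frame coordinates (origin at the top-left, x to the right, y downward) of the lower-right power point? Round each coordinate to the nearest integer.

Content width = 1957 − 415 − 413 = 1129 px; content height = 5323 − 959 − 280 = 4084 px.
Lower-right is two-thirds across and two-thirds down within the live area.
x = 415 + 2 × 1129/3 = 415 + 752.67 ≈ 1168
y = 959 + 2 × 4084/3 = 959 + 2722.67 ≈ 3682

x = 1168 px, y = 3682 px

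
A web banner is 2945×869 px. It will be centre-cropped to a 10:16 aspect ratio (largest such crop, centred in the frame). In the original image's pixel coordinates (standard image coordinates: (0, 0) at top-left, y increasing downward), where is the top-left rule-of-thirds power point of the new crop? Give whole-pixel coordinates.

x = 1382 px, y = 290 px

2945/869 > 10/16, so the 10:16 crop keeps the full height 869 and trims width to 869 × 10/16 = 543.12 px.
Left offset = (2945 − 543.12)/2 = 1200.94 px; top offset = 0.
Top-left is one-third across and one-third down within the crop:
x = 1200.94 + 1 × 543.12/3 ≈ 1382; y = 0.00 + 1 × 869.00/3 ≈ 290.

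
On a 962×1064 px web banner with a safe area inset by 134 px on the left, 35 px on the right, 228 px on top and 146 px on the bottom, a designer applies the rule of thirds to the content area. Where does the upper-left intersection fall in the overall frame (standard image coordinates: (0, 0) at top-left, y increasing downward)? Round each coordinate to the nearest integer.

x = 398 px, y = 458 px

Content width = 962 − 134 − 35 = 793 px; content height = 1064 − 228 − 146 = 690 px.
Upper-left is one-third across and one-third down within the content area.
x = 134 + 1 × 793/3 = 134 + 264.33 ≈ 398
y = 228 + 1 × 690/3 = 228 + 230.00 ≈ 458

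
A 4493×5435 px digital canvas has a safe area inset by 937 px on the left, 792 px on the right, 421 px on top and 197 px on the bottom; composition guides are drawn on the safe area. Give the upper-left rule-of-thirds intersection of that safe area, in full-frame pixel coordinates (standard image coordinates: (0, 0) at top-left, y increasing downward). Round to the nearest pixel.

(1858, 2027)

Content width = 4493 − 937 − 792 = 2764 px; content height = 5435 − 421 − 197 = 4817 px.
Upper-left is one-third across and one-third down within the safe area.
x = 937 + 1 × 2764/3 = 937 + 921.33 ≈ 1858
y = 421 + 1 × 4817/3 = 421 + 1605.67 ≈ 2027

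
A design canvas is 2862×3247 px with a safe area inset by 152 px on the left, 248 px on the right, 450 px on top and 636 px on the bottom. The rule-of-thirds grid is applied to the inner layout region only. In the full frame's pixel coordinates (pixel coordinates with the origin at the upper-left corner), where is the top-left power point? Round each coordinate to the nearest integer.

Content width = 2862 − 152 − 248 = 2462 px; content height = 3247 − 450 − 636 = 2161 px.
Top-left is one-third across and one-third down within the inner layout region.
x = 152 + 1 × 2462/3 = 152 + 820.67 ≈ 973
y = 450 + 1 × 2161/3 = 450 + 720.33 ≈ 1170

x = 973 px, y = 1170 px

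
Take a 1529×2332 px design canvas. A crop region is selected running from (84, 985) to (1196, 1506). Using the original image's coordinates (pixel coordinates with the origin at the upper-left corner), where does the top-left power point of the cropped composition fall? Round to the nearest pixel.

Crop width = 1196 − 84 = 1112 px; one third is 370.67 px.
Crop height = 1506 − 985 = 521 px; one third is 173.67 px.
The top-left point is one-third across and one-third down within the crop:
x = 84 + 1 × 370.67 ≈ 455; y = 985 + 1 × 173.67 ≈ 1159.

(455, 1159)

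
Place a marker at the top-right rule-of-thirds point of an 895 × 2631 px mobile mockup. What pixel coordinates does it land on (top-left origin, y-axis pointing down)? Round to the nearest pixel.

The top-right point sits two-thirds of the way across and one-third of the way down.
x = 2 × 895/3 ≈ 597; y = 1 × 2631/3 ≈ 877.

x = 597 px, y = 877 px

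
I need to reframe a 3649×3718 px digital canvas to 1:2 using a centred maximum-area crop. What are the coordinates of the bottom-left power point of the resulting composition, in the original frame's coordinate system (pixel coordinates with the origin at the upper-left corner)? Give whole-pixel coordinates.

3649/3718 > 1/2, so the 1:2 crop keeps the full height 3718 and trims width to 3718 × 1/2 = 1859.00 px.
Left offset = (3649 − 1859.00)/2 = 895.00 px; top offset = 0.
Bottom-left is one-third across and two-thirds down within the crop:
x = 895.00 + 1 × 1859.00/3 ≈ 1515; y = 0.00 + 2 × 3718.00/3 ≈ 2479.

x = 1515 px, y = 2479 px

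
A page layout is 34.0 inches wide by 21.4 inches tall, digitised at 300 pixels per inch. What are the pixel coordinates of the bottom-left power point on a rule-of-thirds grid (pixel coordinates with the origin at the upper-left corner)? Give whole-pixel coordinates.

(3400, 4280)

In pixels the canvas is 34.0 × 300 = 10200 wide and 21.4 × 300 = 6420 tall.
The bottom-left point is one-third across and two-thirds down:
x = 1 × 10200/3 ≈ 3400; y = 2 × 6420/3 ≈ 4280.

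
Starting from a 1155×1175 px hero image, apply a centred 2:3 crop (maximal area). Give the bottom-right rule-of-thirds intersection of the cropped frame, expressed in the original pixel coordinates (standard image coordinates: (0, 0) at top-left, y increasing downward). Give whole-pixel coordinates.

1155/1175 > 2/3, so the 2:3 crop keeps the full height 1175 and trims width to 1175 × 2/3 = 783.33 px.
Left offset = (1155 − 783.33)/2 = 185.83 px; top offset = 0.
Bottom-right is two-thirds across and two-thirds down within the crop:
x = 185.83 + 2 × 783.33/3 ≈ 708; y = 0.00 + 2 × 1175.00/3 ≈ 783.

x = 708 px, y = 783 px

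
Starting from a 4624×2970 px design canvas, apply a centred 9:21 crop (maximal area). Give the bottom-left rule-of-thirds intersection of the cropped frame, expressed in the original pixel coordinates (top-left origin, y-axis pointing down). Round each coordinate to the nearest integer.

4624/2970 > 9/21, so the 9:21 crop keeps the full height 2970 and trims width to 2970 × 9/21 = 1272.86 px.
Left offset = (4624 − 1272.86)/2 = 1675.57 px; top offset = 0.
Bottom-left is one-third across and two-thirds down within the crop:
x = 1675.57 + 1 × 1272.86/3 ≈ 2100; y = 0.00 + 2 × 2970.00/3 ≈ 1980.

(2100, 1980)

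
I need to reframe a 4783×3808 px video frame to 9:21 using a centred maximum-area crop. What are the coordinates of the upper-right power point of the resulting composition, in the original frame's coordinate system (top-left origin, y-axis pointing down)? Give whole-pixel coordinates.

x = 2664 px, y = 1269 px

4783/3808 > 9/21, so the 9:21 crop keeps the full height 3808 and trims width to 3808 × 9/21 = 1632.00 px.
Left offset = (4783 − 1632.00)/2 = 1575.50 px; top offset = 0.
Upper-right is two-thirds across and one-third down within the crop:
x = 1575.50 + 2 × 1632.00/3 ≈ 2664; y = 0.00 + 1 × 3808.00/3 ≈ 1269.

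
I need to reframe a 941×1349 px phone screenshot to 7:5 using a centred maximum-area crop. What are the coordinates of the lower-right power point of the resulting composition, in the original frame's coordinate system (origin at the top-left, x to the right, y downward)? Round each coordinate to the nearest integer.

941/1349 < 7/5, so the 7:5 crop keeps the full width 941 and trims height to 941 × 5/7 = 672.14 px.
Top offset = (1349 − 672.14)/2 = 338.43 px; left offset = 0.
Lower-right is two-thirds across and two-thirds down within the crop:
x = 0.00 + 2 × 941.00/3 ≈ 627; y = 338.43 + 2 × 672.14/3 ≈ 787.

x = 627 px, y = 787 px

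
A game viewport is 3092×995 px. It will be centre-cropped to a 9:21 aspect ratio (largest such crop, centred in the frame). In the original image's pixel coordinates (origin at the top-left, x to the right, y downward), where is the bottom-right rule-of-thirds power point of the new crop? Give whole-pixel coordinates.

3092/995 > 9/21, so the 9:21 crop keeps the full height 995 and trims width to 995 × 9/21 = 426.43 px.
Left offset = (3092 − 426.43)/2 = 1332.79 px; top offset = 0.
Bottom-right is two-thirds across and two-thirds down within the crop:
x = 1332.79 + 2 × 426.43/3 ≈ 1617; y = 0.00 + 2 × 995.00/3 ≈ 663.

(1617, 663)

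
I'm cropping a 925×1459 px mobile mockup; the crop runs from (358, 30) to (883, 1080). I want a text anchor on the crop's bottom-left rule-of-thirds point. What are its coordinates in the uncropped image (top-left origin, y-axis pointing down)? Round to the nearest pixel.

Crop width = 883 − 358 = 525 px; one third is 175.00 px.
Crop height = 1080 − 30 = 1050 px; one third is 350.00 px.
The bottom-left point is one-third across and two-thirds down within the crop:
x = 358 + 1 × 175.00 ≈ 533; y = 30 + 2 × 350.00 ≈ 730.

(533, 730)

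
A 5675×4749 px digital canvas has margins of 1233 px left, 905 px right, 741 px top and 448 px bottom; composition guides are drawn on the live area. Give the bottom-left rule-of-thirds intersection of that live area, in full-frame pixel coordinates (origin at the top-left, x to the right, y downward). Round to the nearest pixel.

x = 2412 px, y = 3114 px

Content width = 5675 − 1233 − 905 = 3537 px; content height = 4749 − 741 − 448 = 3560 px.
Bottom-left is one-third across and two-thirds down within the live area.
x = 1233 + 1 × 3537/3 = 1233 + 1179.00 ≈ 2412
y = 741 + 2 × 3560/3 = 741 + 2373.33 ≈ 3114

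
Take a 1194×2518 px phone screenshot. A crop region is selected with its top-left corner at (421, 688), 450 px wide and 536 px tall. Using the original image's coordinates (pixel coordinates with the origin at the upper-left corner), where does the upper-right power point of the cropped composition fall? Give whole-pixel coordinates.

One third of the crop width 450 is 150.00 px.
One third of the crop height 536 is 178.67 px.
The upper-right point is two-thirds across and one-third down within the crop:
x = 421 + 2 × 150.00 ≈ 721; y = 688 + 1 × 178.67 ≈ 867.

x = 721 px, y = 867 px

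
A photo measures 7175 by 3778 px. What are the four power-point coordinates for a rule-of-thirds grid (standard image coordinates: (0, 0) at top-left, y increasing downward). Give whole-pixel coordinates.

(2392, 1259), (4783, 1259), (2392, 2519), (4783, 2519)

One third of 7175 is 2391.67; one third of 3778 is 1259.33.
Vertical third lines at x = 2392 and x = 4783; horizontal third lines at y = 1259 and y = 2519.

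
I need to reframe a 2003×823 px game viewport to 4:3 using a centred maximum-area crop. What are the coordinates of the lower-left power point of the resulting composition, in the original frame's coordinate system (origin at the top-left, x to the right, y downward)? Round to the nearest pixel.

2003/823 > 4/3, so the 4:3 crop keeps the full height 823 and trims width to 823 × 4/3 = 1097.33 px.
Left offset = (2003 − 1097.33)/2 = 452.83 px; top offset = 0.
Lower-left is one-third across and two-thirds down within the crop:
x = 452.83 + 1 × 1097.33/3 ≈ 819; y = 0.00 + 2 × 823.00/3 ≈ 549.

x = 819 px, y = 549 px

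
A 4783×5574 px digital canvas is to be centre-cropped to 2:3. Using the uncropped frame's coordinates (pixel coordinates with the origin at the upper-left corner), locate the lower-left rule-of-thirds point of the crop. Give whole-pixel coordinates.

(1772, 3716)

4783/5574 > 2/3, so the 2:3 crop keeps the full height 5574 and trims width to 5574 × 2/3 = 3716.00 px.
Left offset = (4783 − 3716.00)/2 = 533.50 px; top offset = 0.
Lower-left is one-third across and two-thirds down within the crop:
x = 533.50 + 1 × 3716.00/3 ≈ 1772; y = 0.00 + 2 × 5574.00/3 ≈ 3716.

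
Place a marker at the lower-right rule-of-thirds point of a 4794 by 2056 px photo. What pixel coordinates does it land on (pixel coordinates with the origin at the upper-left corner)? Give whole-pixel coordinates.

(3196, 1371)

The lower-right point sits two-thirds of the way across and two-thirds of the way down.
x = 2 × 4794/3 ≈ 3196; y = 2 × 2056/3 ≈ 1371.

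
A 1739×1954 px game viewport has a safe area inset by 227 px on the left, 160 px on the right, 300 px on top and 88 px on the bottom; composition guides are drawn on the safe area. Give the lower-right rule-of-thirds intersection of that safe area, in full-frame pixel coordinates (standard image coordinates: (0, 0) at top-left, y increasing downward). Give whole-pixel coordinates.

Content width = 1739 − 227 − 160 = 1352 px; content height = 1954 − 300 − 88 = 1566 px.
Lower-right is two-thirds across and two-thirds down within the safe area.
x = 227 + 2 × 1352/3 = 227 + 901.33 ≈ 1128
y = 300 + 2 × 1566/3 = 300 + 1044.00 ≈ 1344

x = 1128 px, y = 1344 px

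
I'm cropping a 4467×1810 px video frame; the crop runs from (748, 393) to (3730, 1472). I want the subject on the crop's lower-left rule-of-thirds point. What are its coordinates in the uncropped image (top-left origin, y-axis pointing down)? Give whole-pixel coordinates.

Crop width = 3730 − 748 = 2982 px; one third is 994.00 px.
Crop height = 1472 − 393 = 1079 px; one third is 359.67 px.
The lower-left point is one-third across and two-thirds down within the crop:
x = 748 + 1 × 994.00 ≈ 1742; y = 393 + 2 × 359.67 ≈ 1112.

(1742, 1112)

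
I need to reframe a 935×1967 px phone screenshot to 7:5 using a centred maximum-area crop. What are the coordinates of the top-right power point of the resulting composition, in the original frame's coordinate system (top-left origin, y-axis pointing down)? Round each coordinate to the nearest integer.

935/1967 < 7/5, so the 7:5 crop keeps the full width 935 and trims height to 935 × 5/7 = 667.86 px.
Top offset = (1967 − 667.86)/2 = 649.57 px; left offset = 0.
Top-right is two-thirds across and one-third down within the crop:
x = 0.00 + 2 × 935.00/3 ≈ 623; y = 649.57 + 1 × 667.86/3 ≈ 872.

(623, 872)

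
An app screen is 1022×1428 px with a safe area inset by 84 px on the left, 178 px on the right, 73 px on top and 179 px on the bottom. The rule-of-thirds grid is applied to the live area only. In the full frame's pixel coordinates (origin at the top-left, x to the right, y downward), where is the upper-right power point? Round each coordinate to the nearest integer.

(591, 465)

Content width = 1022 − 84 − 178 = 760 px; content height = 1428 − 73 − 179 = 1176 px.
Upper-right is two-thirds across and one-third down within the live area.
x = 84 + 2 × 760/3 = 84 + 506.67 ≈ 591
y = 73 + 1 × 1176/3 = 73 + 392.00 ≈ 465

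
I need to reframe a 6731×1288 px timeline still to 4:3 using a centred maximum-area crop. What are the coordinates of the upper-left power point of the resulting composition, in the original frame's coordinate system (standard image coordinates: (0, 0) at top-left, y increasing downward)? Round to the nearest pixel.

6731/1288 > 4/3, so the 4:3 crop keeps the full height 1288 and trims width to 1288 × 4/3 = 1717.33 px.
Left offset = (6731 − 1717.33)/2 = 2506.83 px; top offset = 0.
Upper-left is one-third across and one-third down within the crop:
x = 2506.83 + 1 × 1717.33/3 ≈ 3079; y = 0.00 + 1 × 1288.00/3 ≈ 429.

(3079, 429)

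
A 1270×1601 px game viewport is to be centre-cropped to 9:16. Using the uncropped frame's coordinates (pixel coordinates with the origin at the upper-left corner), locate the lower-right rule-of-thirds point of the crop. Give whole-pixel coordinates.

1270/1601 > 9/16, so the 9:16 crop keeps the full height 1601 and trims width to 1601 × 9/16 = 900.56 px.
Left offset = (1270 − 900.56)/2 = 184.72 px; top offset = 0.
Lower-right is two-thirds across and two-thirds down within the crop:
x = 184.72 + 2 × 900.56/3 ≈ 785; y = 0.00 + 2 × 1601.00/3 ≈ 1067.

(785, 1067)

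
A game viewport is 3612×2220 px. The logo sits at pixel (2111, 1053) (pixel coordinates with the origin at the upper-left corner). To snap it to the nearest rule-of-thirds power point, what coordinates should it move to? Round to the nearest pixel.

Third lines: x ∈ {1204, 2408}, y ∈ {740, 1480}.
2111 is closer to x = 2408; 1053 is closer to y = 740.
So the nearest intersection is the upper-right power point.

(2408, 740)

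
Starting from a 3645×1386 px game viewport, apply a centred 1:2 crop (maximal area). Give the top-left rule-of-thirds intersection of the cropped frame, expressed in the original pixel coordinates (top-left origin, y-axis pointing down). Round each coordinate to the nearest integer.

3645/1386 > 1/2, so the 1:2 crop keeps the full height 1386 and trims width to 1386 × 1/2 = 693.00 px.
Left offset = (3645 − 693.00)/2 = 1476.00 px; top offset = 0.
Top-left is one-third across and one-third down within the crop:
x = 1476.00 + 1 × 693.00/3 ≈ 1707; y = 0.00 + 1 × 1386.00/3 ≈ 462.

(1707, 462)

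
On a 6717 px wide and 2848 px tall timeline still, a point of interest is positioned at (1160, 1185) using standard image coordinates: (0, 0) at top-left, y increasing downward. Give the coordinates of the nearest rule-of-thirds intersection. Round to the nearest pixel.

(2239, 949)

Third lines: x ∈ {2239, 4478}, y ∈ {949, 1899}.
1160 is closer to x = 2239; 1185 is closer to y = 949.
So the nearest intersection is the upper-left power point.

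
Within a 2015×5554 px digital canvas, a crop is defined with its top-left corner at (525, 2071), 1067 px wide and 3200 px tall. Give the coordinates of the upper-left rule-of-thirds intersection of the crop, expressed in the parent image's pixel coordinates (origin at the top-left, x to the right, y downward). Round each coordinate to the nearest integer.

x = 881 px, y = 3138 px

One third of the crop width 1067 is 355.67 px.
One third of the crop height 3200 is 1066.67 px.
The upper-left point is one-third across and one-third down within the crop:
x = 525 + 1 × 355.67 ≈ 881; y = 2071 + 1 × 1066.67 ≈ 3138.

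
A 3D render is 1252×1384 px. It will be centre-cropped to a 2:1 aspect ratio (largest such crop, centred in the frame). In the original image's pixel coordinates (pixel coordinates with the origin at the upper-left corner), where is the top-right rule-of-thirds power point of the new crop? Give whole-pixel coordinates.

1252/1384 < 2/1, so the 2:1 crop keeps the full width 1252 and trims height to 1252 × 1/2 = 626.00 px.
Top offset = (1384 − 626.00)/2 = 379.00 px; left offset = 0.
Top-right is two-thirds across and one-third down within the crop:
x = 0.00 + 2 × 1252.00/3 ≈ 835; y = 379.00 + 1 × 626.00/3 ≈ 588.

x = 835 px, y = 588 px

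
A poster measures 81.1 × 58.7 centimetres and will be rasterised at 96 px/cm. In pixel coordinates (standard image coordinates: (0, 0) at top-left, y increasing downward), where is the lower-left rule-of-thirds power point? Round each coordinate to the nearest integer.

In pixels the canvas is 81.1 × 96 = 7785.6 wide and 58.7 × 96 = 5635.2 tall.
The lower-left point is one-third across and two-thirds down:
x = 1 × 7785.6/3 ≈ 2595; y = 2 × 5635.2/3 ≈ 3757.

x = 2595 px, y = 3757 px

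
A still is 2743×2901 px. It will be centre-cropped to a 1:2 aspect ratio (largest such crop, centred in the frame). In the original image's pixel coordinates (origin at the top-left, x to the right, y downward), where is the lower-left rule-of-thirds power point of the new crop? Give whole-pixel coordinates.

(1130, 1934)

2743/2901 > 1/2, so the 1:2 crop keeps the full height 2901 and trims width to 2901 × 1/2 = 1450.50 px.
Left offset = (2743 − 1450.50)/2 = 646.25 px; top offset = 0.
Lower-left is one-third across and two-thirds down within the crop:
x = 646.25 + 1 × 1450.50/3 ≈ 1130; y = 0.00 + 2 × 2901.00/3 ≈ 1934.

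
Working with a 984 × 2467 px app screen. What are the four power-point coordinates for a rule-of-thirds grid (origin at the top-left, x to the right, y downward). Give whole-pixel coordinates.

One third of 984 is 328; one third of 2467 is 822.33.
Vertical third lines at x = 328 and x = 656; horizontal third lines at y = 822 and y = 1645.

(328, 822), (656, 822), (328, 1645), (656, 1645)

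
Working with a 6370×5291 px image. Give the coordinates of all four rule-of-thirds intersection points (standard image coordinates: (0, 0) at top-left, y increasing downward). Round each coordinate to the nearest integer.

(2123, 1764), (4247, 1764), (2123, 3527), (4247, 3527)

One third of 6370 is 2123.33; one third of 5291 is 1763.67.
Vertical third lines at x = 2123 and x = 4247; horizontal third lines at y = 1764 and y = 3527.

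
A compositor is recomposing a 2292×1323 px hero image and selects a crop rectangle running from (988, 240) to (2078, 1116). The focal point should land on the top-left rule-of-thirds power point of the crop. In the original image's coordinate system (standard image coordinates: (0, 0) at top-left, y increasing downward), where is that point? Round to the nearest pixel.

Crop width = 2078 − 988 = 1090 px; one third is 363.33 px.
Crop height = 1116 − 240 = 876 px; one third is 292.00 px.
The top-left point is one-third across and one-third down within the crop:
x = 988 + 1 × 363.33 ≈ 1351; y = 240 + 1 × 292.00 ≈ 532.

x = 1351 px, y = 532 px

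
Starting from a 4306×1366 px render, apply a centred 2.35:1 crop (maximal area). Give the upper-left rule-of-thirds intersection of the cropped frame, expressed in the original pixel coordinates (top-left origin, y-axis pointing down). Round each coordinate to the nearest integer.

4306/1366 > 2.35/1, so the 2.35:1 crop keeps the full height 1366 and trims width to 1366 × 2.35/1 = 3210.10 px.
Left offset = (4306 − 3210.10)/2 = 547.95 px; top offset = 0.
Upper-left is one-third across and one-third down within the crop:
x = 547.95 + 1 × 3210.10/3 ≈ 1618; y = 0.00 + 1 × 1366.00/3 ≈ 455.

x = 1618 px, y = 455 px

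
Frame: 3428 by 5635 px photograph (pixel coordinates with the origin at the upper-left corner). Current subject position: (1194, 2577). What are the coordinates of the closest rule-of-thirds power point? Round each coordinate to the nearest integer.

(1143, 1878)

Third lines: x ∈ {1143, 2285}, y ∈ {1878, 3757}.
1194 is closer to x = 1143; 2577 is closer to y = 1878.
So the nearest intersection is the upper-left power point.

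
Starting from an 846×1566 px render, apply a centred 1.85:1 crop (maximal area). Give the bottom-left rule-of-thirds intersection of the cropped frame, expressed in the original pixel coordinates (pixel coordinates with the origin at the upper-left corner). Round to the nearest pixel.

x = 282 px, y = 859 px

846/1566 < 1.85/1, so the 1.85:1 crop keeps the full width 846 and trims height to 846 × 1/1.85 = 457.30 px.
Top offset = (1566 − 457.30)/2 = 554.35 px; left offset = 0.
Bottom-left is one-third across and two-thirds down within the crop:
x = 0.00 + 1 × 846.00/3 ≈ 282; y = 554.35 + 2 × 457.30/3 ≈ 859.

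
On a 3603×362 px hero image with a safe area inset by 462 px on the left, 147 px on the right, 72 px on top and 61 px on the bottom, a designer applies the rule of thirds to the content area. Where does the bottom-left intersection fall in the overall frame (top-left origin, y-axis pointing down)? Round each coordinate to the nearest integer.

Content width = 3603 − 462 − 147 = 2994 px; content height = 362 − 72 − 61 = 229 px.
Bottom-left is one-third across and two-thirds down within the content area.
x = 462 + 1 × 2994/3 = 462 + 998.00 ≈ 1460
y = 72 + 2 × 229/3 = 72 + 152.67 ≈ 225

x = 1460 px, y = 225 px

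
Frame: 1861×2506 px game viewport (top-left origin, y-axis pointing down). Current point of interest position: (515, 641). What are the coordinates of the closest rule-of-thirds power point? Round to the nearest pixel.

Third lines: x ∈ {620, 1241}, y ∈ {835, 1671}.
515 is closer to x = 620; 641 is closer to y = 835.
So the nearest intersection is the upper-left power point.

(620, 835)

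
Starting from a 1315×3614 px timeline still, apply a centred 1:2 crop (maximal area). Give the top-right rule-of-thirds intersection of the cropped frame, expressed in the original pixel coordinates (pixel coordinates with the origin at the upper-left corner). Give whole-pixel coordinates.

1315/3614 < 1/2, so the 1:2 crop keeps the full width 1315 and trims height to 1315 × 2/1 = 2630.00 px.
Top offset = (3614 − 2630.00)/2 = 492.00 px; left offset = 0.
Top-right is two-thirds across and one-third down within the crop:
x = 0.00 + 2 × 1315.00/3 ≈ 877; y = 492.00 + 1 × 2630.00/3 ≈ 1369.

(877, 1369)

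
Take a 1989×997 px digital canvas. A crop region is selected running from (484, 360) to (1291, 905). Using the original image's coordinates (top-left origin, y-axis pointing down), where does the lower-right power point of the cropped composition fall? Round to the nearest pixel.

(1022, 723)

Crop width = 1291 − 484 = 807 px; one third is 269.00 px.
Crop height = 905 − 360 = 545 px; one third is 181.67 px.
The lower-right point is two-thirds across and two-thirds down within the crop:
x = 484 + 2 × 269.00 ≈ 1022; y = 360 + 2 × 181.67 ≈ 723.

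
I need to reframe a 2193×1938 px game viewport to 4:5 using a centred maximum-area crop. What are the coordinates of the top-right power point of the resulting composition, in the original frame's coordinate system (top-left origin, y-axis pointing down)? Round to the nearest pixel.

2193/1938 > 4/5, so the 4:5 crop keeps the full height 1938 and trims width to 1938 × 4/5 = 1550.40 px.
Left offset = (2193 − 1550.40)/2 = 321.30 px; top offset = 0.
Top-right is two-thirds across and one-third down within the crop:
x = 321.30 + 2 × 1550.40/3 ≈ 1355; y = 0.00 + 1 × 1938.00/3 ≈ 646.

x = 1355 px, y = 646 px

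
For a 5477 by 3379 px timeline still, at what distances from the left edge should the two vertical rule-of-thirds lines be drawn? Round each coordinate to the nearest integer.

5477 / 3 = 1825.67, so the vertical lines sit at one and two thirds of 5477.

1826 px and 3651 px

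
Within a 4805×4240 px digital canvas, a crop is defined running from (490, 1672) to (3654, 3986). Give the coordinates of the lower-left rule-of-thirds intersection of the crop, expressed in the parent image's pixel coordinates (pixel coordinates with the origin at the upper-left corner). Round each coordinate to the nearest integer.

Crop width = 3654 − 490 = 3164 px; one third is 1054.67 px.
Crop height = 3986 − 1672 = 2314 px; one third is 771.33 px.
The lower-left point is one-third across and two-thirds down within the crop:
x = 490 + 1 × 1054.67 ≈ 1545; y = 1672 + 2 × 771.33 ≈ 3215.

(1545, 3215)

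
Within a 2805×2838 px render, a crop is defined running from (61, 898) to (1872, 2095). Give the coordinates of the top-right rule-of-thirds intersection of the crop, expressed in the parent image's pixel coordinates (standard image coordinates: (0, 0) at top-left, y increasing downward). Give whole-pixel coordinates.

Crop width = 1872 − 61 = 1811 px; one third is 603.67 px.
Crop height = 2095 − 898 = 1197 px; one third is 399.00 px.
The top-right point is two-thirds across and one-third down within the crop:
x = 61 + 2 × 603.67 ≈ 1268; y = 898 + 1 × 399.00 ≈ 1297.

(1268, 1297)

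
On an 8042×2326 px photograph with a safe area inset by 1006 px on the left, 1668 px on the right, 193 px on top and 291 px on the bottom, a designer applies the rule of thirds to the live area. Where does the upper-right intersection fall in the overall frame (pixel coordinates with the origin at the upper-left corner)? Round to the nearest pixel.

Content width = 8042 − 1006 − 1668 = 5368 px; content height = 2326 − 193 − 291 = 1842 px.
Upper-right is two-thirds across and one-third down within the live area.
x = 1006 + 2 × 5368/3 = 1006 + 3578.67 ≈ 4585
y = 193 + 1 × 1842/3 = 193 + 614.00 ≈ 807

x = 4585 px, y = 807 px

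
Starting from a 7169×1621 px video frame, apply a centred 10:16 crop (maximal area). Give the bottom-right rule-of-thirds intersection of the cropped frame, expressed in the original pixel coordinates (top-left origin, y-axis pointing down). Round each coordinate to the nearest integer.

7169/1621 > 10/16, so the 10:16 crop keeps the full height 1621 and trims width to 1621 × 10/16 = 1013.12 px.
Left offset = (7169 − 1013.12)/2 = 3077.94 px; top offset = 0.
Bottom-right is two-thirds across and two-thirds down within the crop:
x = 3077.94 + 2 × 1013.12/3 ≈ 3753; y = 0.00 + 2 × 1621.00/3 ≈ 1081.

x = 3753 px, y = 1081 px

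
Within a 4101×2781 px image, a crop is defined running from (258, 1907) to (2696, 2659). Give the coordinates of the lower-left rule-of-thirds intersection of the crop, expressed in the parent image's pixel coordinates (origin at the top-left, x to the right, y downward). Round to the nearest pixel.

Crop width = 2696 − 258 = 2438 px; one third is 812.67 px.
Crop height = 2659 − 1907 = 752 px; one third is 250.67 px.
The lower-left point is one-third across and two-thirds down within the crop:
x = 258 + 1 × 812.67 ≈ 1071; y = 1907 + 2 × 250.67 ≈ 2408.

(1071, 2408)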